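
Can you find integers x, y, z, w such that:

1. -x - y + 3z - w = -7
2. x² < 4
Yes

Take x = 0, y = 7, z = 0, w = 0. Substituting into each constraint:
  (1) 0 + (-7) + 3(0) + 0 = -7 ✓
  (2) x² = (0)² = 0, and 0 < 4 ✓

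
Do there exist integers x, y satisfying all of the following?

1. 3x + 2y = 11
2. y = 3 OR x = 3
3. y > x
No

The full constraint system is jointly infeasible over the integers. Each constraint and what it forces:

  - 3x + 2y = 11: is a linear equation tying the variables together
  - y = 3 OR x = 3: forces a choice: either y = 3 or x = 3
  - y > x: bounds one variable relative to another variable

Split on the disjunction (y = 3 OR x = 3):
  • If y = 3: with y = 3, every remaining term of the linear equation is divisible by 3, so the left side is ≡ 0 (mod 3); but the right side 5 ≡ 2 (mod 3). No integers can satisfy it.
  • If x = 3: the equation forces y = 1, giving (x, y) = (3, 1), which violates y > x.
Both branches are infeasible, so the system has no integer solution.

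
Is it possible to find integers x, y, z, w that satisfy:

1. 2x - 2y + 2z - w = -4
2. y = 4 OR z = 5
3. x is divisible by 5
Yes

Take x = 0, y = 4, z = 2, w = 0. Substituting into each constraint:
  (1) 2(0) - 2(4) + 2(2) + 0 = -4 ✓
  (2) y = 4, target 4 ✓ (first branch holds)
  (3) 0 = 5 × 0, remainder 0 ✓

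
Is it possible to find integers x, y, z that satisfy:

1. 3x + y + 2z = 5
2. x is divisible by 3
Yes

Take x = 0, y = 5, z = 0. Substituting into each constraint:
  (1) 3(0) + 5 + 2(0) = 5 ✓
  (2) 0 = 3 × 0, remainder 0 ✓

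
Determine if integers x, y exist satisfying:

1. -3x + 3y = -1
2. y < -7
No

Even the single constraint (-3x + 3y = -1) is infeasible over the integers.

  - -3x + 3y = -1: every term on the left is divisible by 3, so the LHS ≡ 0 (mod 3), but the RHS -1 is not — no integer solution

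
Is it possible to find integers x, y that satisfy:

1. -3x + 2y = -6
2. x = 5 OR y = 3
Yes

Take x = 4, y = 3. Substituting into each constraint:
  (1) -3(4) + 2(3) = -6 ✓
  (2) y = 3, target 3 ✓ (second branch holds)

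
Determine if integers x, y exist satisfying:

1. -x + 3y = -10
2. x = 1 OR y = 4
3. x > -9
Yes

Take x = 1, y = -3. Substituting into each constraint:
  (1) (-1) + 3(-3) = -10 ✓
  (2) x = 1, target 1 ✓ (first branch holds)
  (3) 1 > -9 ✓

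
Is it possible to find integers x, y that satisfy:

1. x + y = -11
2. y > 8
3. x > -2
No

The full constraint system is jointly infeasible over the integers. Each constraint and what it forces:

  - x + y = -11: is a linear equation tying the variables together
  - y > 8: bounds one variable relative to a constant
  - x > -2: bounds one variable relative to a constant

Range argument: with x ∈ [-1, ∞], y ∈ [9, ∞], the left side of the equation is at least 8, but the right side is -11 < 8. No integer solution exists.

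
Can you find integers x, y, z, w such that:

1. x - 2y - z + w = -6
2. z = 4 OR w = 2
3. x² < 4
Yes

Take x = 0, y = 3, z = 2, w = 2. Substituting into each constraint:
  (1) 0 - 2(3) + (-2) + 2 = -6 ✓
  (2) w = 2, target 2 ✓ (second branch holds)
  (3) x² = (0)² = 0, and 0 < 4 ✓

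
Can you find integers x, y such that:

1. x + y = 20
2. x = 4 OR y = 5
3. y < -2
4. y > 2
No

A contradictory subset is {y < -2, y > 2}. No integer assignment can satisfy these jointly:

  - y < -2: bounds one variable relative to a constant
  - y > 2: bounds one variable relative to a constant

Direct contradiction: the bounds on y require y ≥ 3 and y ≤ -3 simultaneously, which is empty.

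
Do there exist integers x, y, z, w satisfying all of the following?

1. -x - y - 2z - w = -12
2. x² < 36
Yes

Take x = 0, y = 12, z = 0, w = 0. Substituting into each constraint:
  (1) 0 + (-12) - 2(0) + 0 = -12 ✓
  (2) x² = (0)² = 0, and 0 < 36 ✓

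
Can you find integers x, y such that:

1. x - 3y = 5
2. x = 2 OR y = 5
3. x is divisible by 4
Yes

Take x = 20, y = 5. Substituting into each constraint:
  (1) 20 - 3(5) = 5 ✓
  (2) y = 5, target 5 ✓ (second branch holds)
  (3) 20 = 4 × 5, remainder 0 ✓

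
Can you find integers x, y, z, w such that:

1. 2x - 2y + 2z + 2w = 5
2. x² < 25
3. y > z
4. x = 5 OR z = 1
No

Even the single constraint (2x - 2y + 2z + 2w = 5) is infeasible over the integers.

  - 2x - 2y + 2z + 2w = 5: every term on the left is divisible by 2, so the LHS ≡ 0 (mod 2), but the RHS 5 is not — no integer solution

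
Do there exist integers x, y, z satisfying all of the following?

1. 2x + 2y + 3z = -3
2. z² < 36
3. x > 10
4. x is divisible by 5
Yes

Take x = 15, y = -18, z = 1. Substituting into each constraint:
  (1) 2(15) + 2(-18) + 3(1) = -3 ✓
  (2) z² = (1)² = 1, and 1 < 36 ✓
  (3) 15 > 10 ✓
  (4) 15 = 5 × 3, remainder 0 ✓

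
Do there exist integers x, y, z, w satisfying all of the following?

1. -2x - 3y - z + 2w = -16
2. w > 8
Yes

Take x = 0, y = 11, z = 1, w = 9. Substituting into each constraint:
  (1) -2(0) - 3(11) + (-1) + 2(9) = -16 ✓
  (2) 9 > 8 ✓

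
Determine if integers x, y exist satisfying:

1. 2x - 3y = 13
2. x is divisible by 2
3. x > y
Yes

Take x = 2, y = -3. Substituting into each constraint:
  (1) 2(2) - 3(-3) = 13 ✓
  (2) 2 = 2 × 1, remainder 0 ✓
  (3) 2 > -3 ✓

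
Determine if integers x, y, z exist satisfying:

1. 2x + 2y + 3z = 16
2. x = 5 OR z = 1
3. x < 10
Yes

Take x = 5, y = 3, z = 0. Substituting into each constraint:
  (1) 2(5) + 2(3) + 3(0) = 16 ✓
  (2) x = 5, target 5 ✓ (first branch holds)
  (3) 5 < 10 ✓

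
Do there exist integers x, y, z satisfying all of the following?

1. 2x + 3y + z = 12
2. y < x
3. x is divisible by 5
Yes

Take x = 0, y = -1, z = 15. Substituting into each constraint:
  (1) 2(0) + 3(-1) + 15 = 12 ✓
  (2) -1 < 0 ✓
  (3) 0 = 5 × 0, remainder 0 ✓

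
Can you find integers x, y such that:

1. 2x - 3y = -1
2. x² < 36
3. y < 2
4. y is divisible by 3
Yes

Take x = -5, y = -3. Substituting into each constraint:
  (1) 2(-5) - 3(-3) = -1 ✓
  (2) x² = (-5)² = 25, and 25 < 36 ✓
  (3) -3 < 2 ✓
  (4) -3 = 3 × -1, remainder 0 ✓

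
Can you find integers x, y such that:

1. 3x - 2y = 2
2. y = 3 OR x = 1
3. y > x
No

The full constraint system is jointly infeasible over the integers. Each constraint and what it forces:

  - 3x - 2y = 2: is a linear equation tying the variables together
  - y = 3 OR x = 1: forces a choice: either y = 3 or x = 1
  - y > x: bounds one variable relative to another variable

Split on the disjunction (y = 3 OR x = 1):
  • If y = 3: with y = 3, every remaining term of the linear equation is divisible by 3, so the left side is ≡ 0 (mod 3); but the right side 8 ≡ 2 (mod 3). No integers can satisfy it.
  • If x = 1: with x = 1, every remaining term of the linear equation is divisible by 2, so the left side is ≡ 0 (mod 2); but the right side -1 ≡ 1 (mod 2). No integers can satisfy it.
Both branches are infeasible, so the system has no integer solution.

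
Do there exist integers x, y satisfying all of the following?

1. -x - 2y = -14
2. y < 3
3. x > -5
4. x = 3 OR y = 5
No

A contradictory subset is {-x - 2y = -14, y < 3, x = 3 OR y = 5}. No integer assignment can satisfy these jointly:

  - -x - 2y = -14: is a linear equation tying the variables together
  - y < 3: bounds one variable relative to a constant
  - x = 3 OR y = 5: forces a choice: either x = 3 or y = 5

Split on the disjunction (x = 3 OR y = 5):
  • If x = 3: with x = 3, every remaining term of the linear equation is divisible by 2, so the left side is ≡ 0 (mod 2); but the right side -11 ≡ 1 (mod 2). No integers can satisfy it.
  • If y = 5: this contradicts the bound y ≤ 2.
Both branches are infeasible, so the system has no integer solution.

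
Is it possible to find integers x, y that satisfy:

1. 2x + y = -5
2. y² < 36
Yes

Take x = 0, y = -5. Substituting into each constraint:
  (1) 2(0) + (-5) = -5 ✓
  (2) y² = (-5)² = 25, and 25 < 36 ✓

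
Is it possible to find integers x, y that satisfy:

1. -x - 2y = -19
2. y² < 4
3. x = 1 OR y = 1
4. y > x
No

A contradictory subset is {-x - 2y = -19, y² < 4, y > x}. No integer assignment can satisfy these jointly:

  - -x - 2y = -19: is a linear equation tying the variables together
  - y² < 4: restricts y to |y| ≤ 1
  - y > x: bounds one variable relative to another variable

Propagating the comparison: x < y and y ≤ 1 give x ≤ 0. Range argument: with x ∈ [−∞, 0], y ∈ [-1, 1], the left side of the equation is at least -2, but the right side is -19 < -2. No integer solution exists.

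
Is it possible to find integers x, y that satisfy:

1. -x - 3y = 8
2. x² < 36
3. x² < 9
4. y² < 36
Yes

Take x = 1, y = -3. Substituting into each constraint:
  (1) (-1) - 3(-3) = 8 ✓
  (2) x² = (1)² = 1, and 1 < 36 ✓
  (3) x² = (1)² = 1, and 1 < 9 ✓
  (4) y² = (-3)² = 9, and 9 < 36 ✓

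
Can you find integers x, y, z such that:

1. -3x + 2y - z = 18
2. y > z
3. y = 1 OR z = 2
Yes

Take x = -5, y = 1, z = -1. Substituting into each constraint:
  (1) -3(-5) + 2(1) + 1 = 18 ✓
  (2) 1 > -1 ✓
  (3) y = 1, target 1 ✓ (first branch holds)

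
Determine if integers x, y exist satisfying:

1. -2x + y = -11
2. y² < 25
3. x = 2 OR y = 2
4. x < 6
No

The full constraint system is jointly infeasible over the integers. Each constraint and what it forces:

  - -2x + y = -11: is a linear equation tying the variables together
  - y² < 25: restricts y to |y| ≤ 4
  - x = 2 OR y = 2: forces a choice: either x = 2 or y = 2
  - x < 6: bounds one variable relative to a constant

Split on the disjunction (x = 2 OR y = 2):
  • If x = 2: the equation forces y = -7, but y² < 25 requires |y| ≤ 4.
  • If y = 2: with y = 2, every remaining term of the linear equation is divisible by 2, so the left side is ≡ 0 (mod 2); but the right side -13 ≡ 1 (mod 2). No integers can satisfy it.
Both branches are infeasible, so the system has no integer solution.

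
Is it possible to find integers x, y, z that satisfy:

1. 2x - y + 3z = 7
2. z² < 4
Yes

Take x = 2, y = 0, z = 1. Substituting into each constraint:
  (1) 2(2) + 0 + 3(1) = 7 ✓
  (2) z² = (1)² = 1, and 1 < 4 ✓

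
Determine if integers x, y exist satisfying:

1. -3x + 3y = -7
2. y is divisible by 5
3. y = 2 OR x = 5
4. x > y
No

Even the single constraint (-3x + 3y = -7) is infeasible over the integers.

  - -3x + 3y = -7: every term on the left is divisible by 3, so the LHS ≡ 0 (mod 3), but the RHS -7 is not — no integer solution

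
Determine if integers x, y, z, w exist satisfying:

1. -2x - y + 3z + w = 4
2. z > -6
Yes

Take x = 0, y = -4, z = 0, w = 0. Substituting into each constraint:
  (1) -2(0) + 4 + 3(0) + 0 = 4 ✓
  (2) 0 > -6 ✓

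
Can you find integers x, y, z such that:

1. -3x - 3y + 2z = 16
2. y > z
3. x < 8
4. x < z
Yes

Take x = -7, y = 3, z = 2. Substituting into each constraint:
  (1) -3(-7) - 3(3) + 2(2) = 16 ✓
  (2) 3 > 2 ✓
  (3) -7 < 8 ✓
  (4) -7 < 2 ✓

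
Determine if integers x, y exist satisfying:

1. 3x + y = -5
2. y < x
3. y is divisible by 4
Yes

Take x = 1, y = -8. Substituting into each constraint:
  (1) 3(1) + (-8) = -5 ✓
  (2) -8 < 1 ✓
  (3) -8 = 4 × -2, remainder 0 ✓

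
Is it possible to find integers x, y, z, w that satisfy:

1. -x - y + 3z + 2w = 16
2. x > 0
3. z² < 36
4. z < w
Yes

Take x = 1, y = -20, z = -1, w = 0. Substituting into each constraint:
  (1) (-1) + 20 + 3(-1) + 2(0) = 16 ✓
  (2) 1 > 0 ✓
  (3) z² = (-1)² = 1, and 1 < 36 ✓
  (4) -1 < 0 ✓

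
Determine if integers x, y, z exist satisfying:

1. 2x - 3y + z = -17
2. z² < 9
Yes

Take x = -9, y = 0, z = 1. Substituting into each constraint:
  (1) 2(-9) - 3(0) + 1 = -17 ✓
  (2) z² = (1)² = 1, and 1 < 9 ✓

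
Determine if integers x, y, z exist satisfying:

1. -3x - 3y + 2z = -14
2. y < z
Yes

Take x = 5, y = 1, z = 2. Substituting into each constraint:
  (1) -3(5) - 3(1) + 2(2) = -14 ✓
  (2) 1 < 2 ✓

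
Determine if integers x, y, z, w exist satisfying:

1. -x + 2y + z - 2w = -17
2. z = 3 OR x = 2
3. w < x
Yes

Take x = 0, y = -11, z = 3, w = -1. Substituting into each constraint:
  (1) 0 + 2(-11) + 3 - 2(-1) = -17 ✓
  (2) z = 3, target 3 ✓ (first branch holds)
  (3) -1 < 0 ✓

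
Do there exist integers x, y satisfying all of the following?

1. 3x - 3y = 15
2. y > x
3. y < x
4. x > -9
No

A contradictory subset is {3x - 3y = 15, y > x}. No integer assignment can satisfy these jointly:

  - 3x - 3y = 15: is a linear equation tying the variables together
  - y > x: bounds one variable relative to another variable

From the equation, x − y = 5, i.e. y − x = -5; but y > x requires y − x ≥ 1. Contradiction.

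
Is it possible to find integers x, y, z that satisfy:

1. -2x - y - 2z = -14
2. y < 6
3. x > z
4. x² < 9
No

The full constraint system is jointly infeasible over the integers. Each constraint and what it forces:

  - -2x - y - 2z = -14: is a linear equation tying the variables together
  - y < 6: bounds one variable relative to a constant
  - x > z: bounds one variable relative to another variable
  - x² < 9: restricts x to |x| ≤ 2

Propagating the comparison: z < x and x ≤ 2 give z ≤ 1. Range argument: with x ∈ [-2, 2], y ∈ [−∞, 5], z ∈ [−∞, 1], the left side of the equation is at least -11, but the right side is -14 < -11. No integer solution exists.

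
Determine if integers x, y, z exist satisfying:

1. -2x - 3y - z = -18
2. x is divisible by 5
Yes

Take x = 0, y = 6, z = 0. Substituting into each constraint:
  (1) -2(0) - 3(6) + 0 = -18 ✓
  (2) 0 = 5 × 0, remainder 0 ✓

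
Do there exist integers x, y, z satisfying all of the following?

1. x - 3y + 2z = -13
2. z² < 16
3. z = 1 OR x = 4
Yes

Take x = 0, y = 5, z = 1. Substituting into each constraint:
  (1) 0 - 3(5) + 2(1) = -13 ✓
  (2) z² = (1)² = 1, and 1 < 16 ✓
  (3) z = 1, target 1 ✓ (first branch holds)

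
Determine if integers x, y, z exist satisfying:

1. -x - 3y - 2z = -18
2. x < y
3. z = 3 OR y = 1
Yes

Take x = -1, y = 1, z = 8. Substituting into each constraint:
  (1) 1 - 3(1) - 2(8) = -18 ✓
  (2) -1 < 1 ✓
  (3) y = 1, target 1 ✓ (second branch holds)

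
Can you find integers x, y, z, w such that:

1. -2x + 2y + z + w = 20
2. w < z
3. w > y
Yes

Take x = -10, y = -1, z = 2, w = 0. Substituting into each constraint:
  (1) -2(-10) + 2(-1) + 2 + 0 = 20 ✓
  (2) 0 < 2 ✓
  (3) 0 > -1 ✓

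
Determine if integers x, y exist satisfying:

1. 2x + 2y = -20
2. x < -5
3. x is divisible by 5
Yes

Take x = -10, y = 0. Substituting into each constraint:
  (1) 2(-10) + 2(0) = -20 ✓
  (2) -10 < -5 ✓
  (3) -10 = 5 × -2, remainder 0 ✓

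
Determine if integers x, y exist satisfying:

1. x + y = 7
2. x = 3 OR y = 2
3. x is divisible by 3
Yes

Take x = 3, y = 4. Substituting into each constraint:
  (1) 3 + 4 = 7 ✓
  (2) x = 3, target 3 ✓ (first branch holds)
  (3) 3 = 3 × 1, remainder 0 ✓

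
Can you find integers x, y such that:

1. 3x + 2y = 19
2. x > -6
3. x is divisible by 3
Yes

Take x = 3, y = 5. Substituting into each constraint:
  (1) 3(3) + 2(5) = 19 ✓
  (2) 3 > -6 ✓
  (3) 3 = 3 × 1, remainder 0 ✓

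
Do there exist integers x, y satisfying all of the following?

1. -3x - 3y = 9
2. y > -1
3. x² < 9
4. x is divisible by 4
No

A contradictory subset is {-3x - 3y = 9, y > -1, x² < 9}. No integer assignment can satisfy these jointly:

  - -3x - 3y = 9: is a linear equation tying the variables together
  - y > -1: bounds one variable relative to a constant
  - x² < 9: restricts x to |x| ≤ 2

Range argument: with x ∈ [-2, 2], y ∈ [0, ∞], the left side of the equation is at most 6, but the right side is 9 > 6. No integer solution exists.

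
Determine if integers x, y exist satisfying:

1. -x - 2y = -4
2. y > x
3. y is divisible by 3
Yes

Take x = -2, y = 3. Substituting into each constraint:
  (1) 2 - 2(3) = -4 ✓
  (2) 3 > -2 ✓
  (3) 3 = 3 × 1, remainder 0 ✓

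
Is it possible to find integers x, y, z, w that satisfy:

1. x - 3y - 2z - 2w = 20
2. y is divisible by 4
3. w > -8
Yes

Take x = 0, y = 0, z = -3, w = -7. Substituting into each constraint:
  (1) 0 - 3(0) - 2(-3) - 2(-7) = 20 ✓
  (2) 0 = 4 × 0, remainder 0 ✓
  (3) -7 > -8 ✓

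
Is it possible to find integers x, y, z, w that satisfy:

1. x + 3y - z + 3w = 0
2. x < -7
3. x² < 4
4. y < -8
No

A contradictory subset is {x < -7, x² < 4}. No integer assignment can satisfy these jointly:

  - x < -7: bounds one variable relative to a constant
  - x² < 4: restricts x to |x| ≤ 1

Direct contradiction: the bounds on x require x ≥ -1 and x ≤ -8 simultaneously, which is empty.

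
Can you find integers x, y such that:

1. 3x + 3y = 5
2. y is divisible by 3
No

Even the single constraint (3x + 3y = 5) is infeasible over the integers.

  - 3x + 3y = 5: every term on the left is divisible by 3, so the LHS ≡ 0 (mod 3), but the RHS 5 is not — no integer solution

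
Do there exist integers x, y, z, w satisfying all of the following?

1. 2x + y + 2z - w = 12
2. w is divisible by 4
Yes

Take x = 0, y = 0, z = 6, w = 0. Substituting into each constraint:
  (1) 2(0) + 0 + 2(6) + 0 = 12 ✓
  (2) 0 = 4 × 0, remainder 0 ✓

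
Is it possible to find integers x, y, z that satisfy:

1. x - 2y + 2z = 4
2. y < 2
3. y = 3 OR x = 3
No

The full constraint system is jointly infeasible over the integers. Each constraint and what it forces:

  - x - 2y + 2z = 4: is a linear equation tying the variables together
  - y < 2: bounds one variable relative to a constant
  - y = 3 OR x = 3: forces a choice: either y = 3 or x = 3

Split on the disjunction (y = 3 OR x = 3):
  • If y = 3: this contradicts the bound y ≤ 1.
  • If x = 3: with x = 3, every remaining term of the linear equation is divisible by 2, so the left side is ≡ 0 (mod 2); but the right side 1 ≡ 1 (mod 2). No integers can satisfy it.
Both branches are infeasible, so the system has no integer solution.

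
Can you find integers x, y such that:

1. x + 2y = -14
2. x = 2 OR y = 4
Yes

Take x = 2, y = -8. Substituting into each constraint:
  (1) 2 + 2(-8) = -14 ✓
  (2) x = 2, target 2 ✓ (first branch holds)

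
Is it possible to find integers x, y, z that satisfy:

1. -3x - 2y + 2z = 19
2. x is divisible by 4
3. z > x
No

A contradictory subset is {-3x - 2y + 2z = 19, x is divisible by 4}. No integer assignment can satisfy these jointly:

  - -3x - 2y + 2z = 19: is a linear equation tying the variables together
  - x is divisible by 4: restricts x to multiples of 4

Modular obstruction: writing x = 4x', every remaining term of the linear equation is divisible by 2, so the left side is ≡ 0 (mod 2); but the right side 19 ≡ 1 (mod 2). No integers can satisfy it.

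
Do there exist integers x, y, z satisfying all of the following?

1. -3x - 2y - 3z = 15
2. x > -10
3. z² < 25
Yes

Take x = 0, y = -9, z = 1. Substituting into each constraint:
  (1) -3(0) - 2(-9) - 3(1) = 15 ✓
  (2) 0 > -10 ✓
  (3) z² = (1)² = 1, and 1 < 25 ✓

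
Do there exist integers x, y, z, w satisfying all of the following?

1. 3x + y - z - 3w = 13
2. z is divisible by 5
Yes

Take x = 0, y = 13, z = 0, w = 0. Substituting into each constraint:
  (1) 3(0) + 13 + 0 - 3(0) = 13 ✓
  (2) 0 = 5 × 0, remainder 0 ✓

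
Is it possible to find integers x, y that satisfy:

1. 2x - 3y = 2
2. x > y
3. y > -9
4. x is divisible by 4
Yes

Take x = 4, y = 2. Substituting into each constraint:
  (1) 2(4) - 3(2) = 2 ✓
  (2) 4 > 2 ✓
  (3) 2 > -9 ✓
  (4) 4 = 4 × 1, remainder 0 ✓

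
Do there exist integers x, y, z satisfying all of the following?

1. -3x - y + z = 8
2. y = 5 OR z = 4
Yes

Take x = 0, y = -4, z = 4. Substituting into each constraint:
  (1) -3(0) + 4 + 4 = 8 ✓
  (2) z = 4, target 4 ✓ (second branch holds)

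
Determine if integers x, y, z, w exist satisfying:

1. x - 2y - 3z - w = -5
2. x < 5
Yes

Take x = 0, y = 0, z = 1, w = 2. Substituting into each constraint:
  (1) 0 - 2(0) - 3(1) + (-2) = -5 ✓
  (2) 0 < 5 ✓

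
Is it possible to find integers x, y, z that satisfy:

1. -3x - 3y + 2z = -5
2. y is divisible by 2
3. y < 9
Yes

Take x = 3, y = 0, z = 2. Substituting into each constraint:
  (1) -3(3) - 3(0) + 2(2) = -5 ✓
  (2) 0 = 2 × 0, remainder 0 ✓
  (3) 0 < 9 ✓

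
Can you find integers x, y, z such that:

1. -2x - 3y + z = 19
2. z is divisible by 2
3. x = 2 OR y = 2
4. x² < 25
Yes

Take x = 2, y = 3, z = 32. Substituting into each constraint:
  (1) -2(2) - 3(3) + 32 = 19 ✓
  (2) 32 = 2 × 16, remainder 0 ✓
  (3) x = 2, target 2 ✓ (first branch holds)
  (4) x² = (2)² = 4, and 4 < 25 ✓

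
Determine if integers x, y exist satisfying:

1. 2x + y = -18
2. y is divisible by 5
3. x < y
Yes

Take x = -9, y = 0. Substituting into each constraint:
  (1) 2(-9) + 0 = -18 ✓
  (2) 0 = 5 × 0, remainder 0 ✓
  (3) -9 < 0 ✓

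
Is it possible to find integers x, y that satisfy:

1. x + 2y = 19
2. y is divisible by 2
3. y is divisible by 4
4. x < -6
Yes

Take x = -13, y = 16. Substituting into each constraint:
  (1) (-13) + 2(16) = 19 ✓
  (2) 16 = 2 × 8, remainder 0 ✓
  (3) 16 = 4 × 4, remainder 0 ✓
  (4) -13 < -6 ✓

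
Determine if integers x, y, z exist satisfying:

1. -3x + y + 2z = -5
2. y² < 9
Yes

Take x = 3, y = 0, z = 2. Substituting into each constraint:
  (1) -3(3) + 0 + 2(2) = -5 ✓
  (2) y² = (0)² = 0, and 0 < 9 ✓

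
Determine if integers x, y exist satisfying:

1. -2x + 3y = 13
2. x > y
Yes

Take x = 16, y = 15. Substituting into each constraint:
  (1) -2(16) + 3(15) = 13 ✓
  (2) 16 > 15 ✓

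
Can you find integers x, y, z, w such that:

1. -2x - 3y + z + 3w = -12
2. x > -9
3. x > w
Yes

Take x = 0, y = 3, z = 0, w = -1. Substituting into each constraint:
  (1) -2(0) - 3(3) + 0 + 3(-1) = -12 ✓
  (2) 0 > -9 ✓
  (3) 0 > -1 ✓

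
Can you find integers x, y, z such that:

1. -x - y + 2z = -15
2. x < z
Yes

Take x = 0, y = 17, z = 1. Substituting into each constraint:
  (1) 0 + (-17) + 2(1) = -15 ✓
  (2) 0 < 1 ✓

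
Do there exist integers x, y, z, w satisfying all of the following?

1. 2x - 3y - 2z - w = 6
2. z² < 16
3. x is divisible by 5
Yes

Take x = 0, y = 0, z = 0, w = -6. Substituting into each constraint:
  (1) 2(0) - 3(0) - 2(0) + 6 = 6 ✓
  (2) z² = (0)² = 0, and 0 < 16 ✓
  (3) 0 = 5 × 0, remainder 0 ✓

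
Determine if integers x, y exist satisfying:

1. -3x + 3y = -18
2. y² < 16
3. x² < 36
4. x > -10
Yes

Take x = 5, y = -1. Substituting into each constraint:
  (1) -3(5) + 3(-1) = -18 ✓
  (2) y² = (-1)² = 1, and 1 < 16 ✓
  (3) x² = (5)² = 25, and 25 < 36 ✓
  (4) 5 > -10 ✓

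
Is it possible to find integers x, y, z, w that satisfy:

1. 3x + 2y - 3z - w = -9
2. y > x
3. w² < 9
Yes

Take x = -1, y = 0, z = 2, w = 0. Substituting into each constraint:
  (1) 3(-1) + 2(0) - 3(2) + 0 = -9 ✓
  (2) 0 > -1 ✓
  (3) w² = (0)² = 0, and 0 < 9 ✓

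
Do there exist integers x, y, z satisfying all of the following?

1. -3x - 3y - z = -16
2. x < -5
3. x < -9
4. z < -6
Yes

Take x = -10, y = 18, z = -8. Substituting into each constraint:
  (1) -3(-10) - 3(18) + 8 = -16 ✓
  (2) -10 < -5 ✓
  (3) -10 < -9 ✓
  (4) -8 < -6 ✓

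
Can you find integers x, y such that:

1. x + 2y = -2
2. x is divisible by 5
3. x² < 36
Yes

Take x = 0, y = -1. Substituting into each constraint:
  (1) 0 + 2(-1) = -2 ✓
  (2) 0 = 5 × 0, remainder 0 ✓
  (3) x² = (0)² = 0, and 0 < 36 ✓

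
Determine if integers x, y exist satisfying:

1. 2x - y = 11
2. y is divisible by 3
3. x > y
Yes

Take x = 4, y = -3. Substituting into each constraint:
  (1) 2(4) + 3 = 11 ✓
  (2) -3 = 3 × -1, remainder 0 ✓
  (3) 4 > -3 ✓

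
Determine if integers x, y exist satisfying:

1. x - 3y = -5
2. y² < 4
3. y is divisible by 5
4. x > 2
No

A contradictory subset is {x - 3y = -5, y² < 4, x > 2}. No integer assignment can satisfy these jointly:

  - x - 3y = -5: is a linear equation tying the variables together
  - y² < 4: restricts y to |y| ≤ 1
  - x > 2: bounds one variable relative to a constant

Range argument: with x ∈ [3, ∞], y ∈ [-1, 1], the left side of the equation is at least 0, but the right side is -5 < 0. No integer solution exists.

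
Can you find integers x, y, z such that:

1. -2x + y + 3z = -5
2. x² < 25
Yes

Take x = 0, y = 1, z = -2. Substituting into each constraint:
  (1) -2(0) + 1 + 3(-2) = -5 ✓
  (2) x² = (0)² = 0, and 0 < 25 ✓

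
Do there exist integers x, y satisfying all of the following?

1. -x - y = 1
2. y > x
Yes

Take x = -1, y = 0. Substituting into each constraint:
  (1) 1 + 0 = 1 ✓
  (2) 0 > -1 ✓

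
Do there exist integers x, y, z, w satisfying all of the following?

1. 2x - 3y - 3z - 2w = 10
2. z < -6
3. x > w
Yes

Take x = 2, y = 5, z = -7, w = 0. Substituting into each constraint:
  (1) 2(2) - 3(5) - 3(-7) - 2(0) = 10 ✓
  (2) -7 < -6 ✓
  (3) 2 > 0 ✓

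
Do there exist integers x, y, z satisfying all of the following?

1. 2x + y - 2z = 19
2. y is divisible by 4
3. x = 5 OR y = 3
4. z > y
No

A contradictory subset is {2x + y - 2z = 19, y is divisible by 4}. No integer assignment can satisfy these jointly:

  - 2x + y - 2z = 19: is a linear equation tying the variables together
  - y is divisible by 4: restricts y to multiples of 4

Modular obstruction: writing y = 4y', every remaining term of the linear equation is divisible by 2, so the left side is ≡ 0 (mod 2); but the right side 19 ≡ 1 (mod 2). No integers can satisfy it.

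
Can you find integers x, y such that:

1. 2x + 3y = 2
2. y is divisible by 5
Yes

Take x = 1, y = 0. Substituting into each constraint:
  (1) 2(1) + 3(0) = 2 ✓
  (2) 0 = 5 × 0, remainder 0 ✓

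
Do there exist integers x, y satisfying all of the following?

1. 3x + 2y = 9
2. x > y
Yes

Take x = 3, y = 0. Substituting into each constraint:
  (1) 3(3) + 2(0) = 9 ✓
  (2) 3 > 0 ✓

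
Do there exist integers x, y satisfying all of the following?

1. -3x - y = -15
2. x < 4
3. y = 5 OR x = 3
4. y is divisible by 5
No

The full constraint system is jointly infeasible over the integers. Each constraint and what it forces:

  - -3x - y = -15: is a linear equation tying the variables together
  - x < 4: bounds one variable relative to a constant
  - y = 5 OR x = 3: forces a choice: either y = 5 or x = 3
  - y is divisible by 5: restricts y to multiples of 5

Split on the disjunction (y = 5 OR x = 3):
  • If y = 5: with y = 5, every remaining term of the linear equation is divisible by 3, so the left side is ≡ 0 (mod 3); but the right side -10 ≡ 2 (mod 3). No integers can satisfy it.
  • If x = 3: with x = 3, writing y = 5y', every remaining term of the linear equation is divisible by 5, so the left side is ≡ 0 (mod 5); but the right side -6 ≡ 4 (mod 5). No integers can satisfy it.
Both branches are infeasible, so the system has no integer solution.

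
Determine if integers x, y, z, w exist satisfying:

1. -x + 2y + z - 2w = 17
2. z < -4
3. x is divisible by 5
Yes

Take x = 0, y = 0, z = -5, w = -11. Substituting into each constraint:
  (1) 0 + 2(0) + (-5) - 2(-11) = 17 ✓
  (2) -5 < -4 ✓
  (3) 0 = 5 × 0, remainder 0 ✓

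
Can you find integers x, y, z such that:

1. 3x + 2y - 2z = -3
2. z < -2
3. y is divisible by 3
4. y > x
Yes

Take x = -3, y = 0, z = -3. Substituting into each constraint:
  (1) 3(-3) + 2(0) - 2(-3) = -3 ✓
  (2) -3 < -2 ✓
  (3) 0 = 3 × 0, remainder 0 ✓
  (4) 0 > -3 ✓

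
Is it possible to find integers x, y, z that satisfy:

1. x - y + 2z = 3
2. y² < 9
Yes

Take x = 3, y = 0, z = 0. Substituting into each constraint:
  (1) 3 + 0 + 2(0) = 3 ✓
  (2) y² = (0)² = 0, and 0 < 9 ✓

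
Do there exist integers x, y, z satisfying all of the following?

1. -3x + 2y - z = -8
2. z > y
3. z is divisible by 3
Yes

Take x = 2, y = -1, z = 0. Substituting into each constraint:
  (1) -3(2) + 2(-1) + 0 = -8 ✓
  (2) 0 > -1 ✓
  (3) 0 = 3 × 0, remainder 0 ✓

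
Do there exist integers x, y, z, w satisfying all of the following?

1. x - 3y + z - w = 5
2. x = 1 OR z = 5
Yes

Take x = 0, y = 0, z = 5, w = 0. Substituting into each constraint:
  (1) 0 - 3(0) + 5 + 0 = 5 ✓
  (2) z = 5, target 5 ✓ (second branch holds)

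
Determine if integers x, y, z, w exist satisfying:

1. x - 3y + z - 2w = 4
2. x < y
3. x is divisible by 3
Yes

Take x = 0, y = 1, z = 7, w = 0. Substituting into each constraint:
  (1) 0 - 3(1) + 7 - 2(0) = 4 ✓
  (2) 0 < 1 ✓
  (3) 0 = 3 × 0, remainder 0 ✓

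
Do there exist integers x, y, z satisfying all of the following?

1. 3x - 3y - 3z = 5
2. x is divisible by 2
No

Even the single constraint (3x - 3y - 3z = 5) is infeasible over the integers.

  - 3x - 3y - 3z = 5: every term on the left is divisible by 3, so the LHS ≡ 0 (mod 3), but the RHS 5 is not — no integer solution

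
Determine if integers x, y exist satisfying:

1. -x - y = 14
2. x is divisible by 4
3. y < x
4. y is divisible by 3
Yes

Take x = 4, y = -18. Substituting into each constraint:
  (1) (-4) + 18 = 14 ✓
  (2) 4 = 4 × 1, remainder 0 ✓
  (3) -18 < 4 ✓
  (4) -18 = 3 × -6, remainder 0 ✓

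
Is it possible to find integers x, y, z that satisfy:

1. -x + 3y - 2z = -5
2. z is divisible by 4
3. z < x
Yes

Take x = 2, y = -1, z = 0. Substituting into each constraint:
  (1) (-2) + 3(-1) - 2(0) = -5 ✓
  (2) 0 = 4 × 0, remainder 0 ✓
  (3) 0 < 2 ✓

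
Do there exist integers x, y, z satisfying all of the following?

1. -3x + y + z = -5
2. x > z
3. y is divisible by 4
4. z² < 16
Yes

Take x = 2, y = 0, z = 1. Substituting into each constraint:
  (1) -3(2) + 0 + 1 = -5 ✓
  (2) 2 > 1 ✓
  (3) 0 = 4 × 0, remainder 0 ✓
  (4) z² = (1)² = 1, and 1 < 16 ✓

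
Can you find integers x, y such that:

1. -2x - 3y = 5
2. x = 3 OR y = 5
Yes

Take x = -10, y = 5. Substituting into each constraint:
  (1) -2(-10) - 3(5) = 5 ✓
  (2) y = 5, target 5 ✓ (second branch holds)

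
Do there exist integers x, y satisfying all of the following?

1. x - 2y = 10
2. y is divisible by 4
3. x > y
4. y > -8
Yes

Take x = 10, y = 0. Substituting into each constraint:
  (1) 10 - 2(0) = 10 ✓
  (2) 0 = 4 × 0, remainder 0 ✓
  (3) 10 > 0 ✓
  (4) 0 > -8 ✓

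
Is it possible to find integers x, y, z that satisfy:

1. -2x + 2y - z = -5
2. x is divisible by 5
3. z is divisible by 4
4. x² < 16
No

A contradictory subset is {-2x + 2y - z = -5, z is divisible by 4}. No integer assignment can satisfy these jointly:

  - -2x + 2y - z = -5: is a linear equation tying the variables together
  - z is divisible by 4: restricts z to multiples of 4

Modular obstruction: writing z = 4z', every remaining term of the linear equation is divisible by 2, so the left side is ≡ 0 (mod 2); but the right side -5 ≡ 1 (mod 2). No integers can satisfy it.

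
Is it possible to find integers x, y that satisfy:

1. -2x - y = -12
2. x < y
Yes

Take x = 0, y = 12. Substituting into each constraint:
  (1) -2(0) + (-12) = -12 ✓
  (2) 0 < 12 ✓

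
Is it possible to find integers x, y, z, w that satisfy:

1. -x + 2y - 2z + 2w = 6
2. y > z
Yes

Take x = 0, y = 1, z = 0, w = 2. Substituting into each constraint:
  (1) 0 + 2(1) - 2(0) + 2(2) = 6 ✓
  (2) 1 > 0 ✓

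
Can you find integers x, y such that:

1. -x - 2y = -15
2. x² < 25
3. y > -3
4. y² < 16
No

A contradictory subset is {-x - 2y = -15, x² < 25, y² < 16}. No integer assignment can satisfy these jointly:

  - -x - 2y = -15: is a linear equation tying the variables together
  - x² < 25: restricts x to |x| ≤ 4
  - y² < 16: restricts y to |y| ≤ 3

Range argument: with x ∈ [-4, 4], y ∈ [-3, 3], the left side of the equation is at least -10, but the right side is -15 < -10. No integer solution exists.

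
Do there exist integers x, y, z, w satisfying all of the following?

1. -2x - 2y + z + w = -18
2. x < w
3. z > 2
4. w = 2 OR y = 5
Yes

Take x = 12, y = 5, z = 3, w = 13. Substituting into each constraint:
  (1) -2(12) - 2(5) + 3 + 13 = -18 ✓
  (2) 12 < 13 ✓
  (3) 3 > 2 ✓
  (4) y = 5, target 5 ✓ (second branch holds)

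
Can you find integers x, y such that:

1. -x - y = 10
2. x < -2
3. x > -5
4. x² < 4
No

A contradictory subset is {x < -2, x² < 4}. No integer assignment can satisfy these jointly:

  - x < -2: bounds one variable relative to a constant
  - x² < 4: restricts x to |x| ≤ 1

Direct contradiction: the bounds on x require x ≥ -1 and x ≤ -3 simultaneously, which is empty.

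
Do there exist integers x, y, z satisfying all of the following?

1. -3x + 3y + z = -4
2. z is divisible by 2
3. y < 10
Yes

Take x = 0, y = -2, z = 2. Substituting into each constraint:
  (1) -3(0) + 3(-2) + 2 = -4 ✓
  (2) 2 = 2 × 1, remainder 0 ✓
  (3) -2 < 10 ✓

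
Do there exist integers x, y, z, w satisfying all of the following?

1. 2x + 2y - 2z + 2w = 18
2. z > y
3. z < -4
Yes

Take x = 0, y = -6, z = -5, w = 10. Substituting into each constraint:
  (1) 2(0) + 2(-6) - 2(-5) + 2(10) = 18 ✓
  (2) -5 > -6 ✓
  (3) -5 < -4 ✓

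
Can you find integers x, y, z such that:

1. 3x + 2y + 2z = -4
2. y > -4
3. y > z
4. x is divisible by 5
Yes

Take x = 0, y = 0, z = -2. Substituting into each constraint:
  (1) 3(0) + 2(0) + 2(-2) = -4 ✓
  (2) 0 > -4 ✓
  (3) 0 > -2 ✓
  (4) 0 = 5 × 0, remainder 0 ✓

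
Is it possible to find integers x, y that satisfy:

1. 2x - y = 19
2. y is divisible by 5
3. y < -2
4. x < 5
Yes

Take x = 2, y = -15. Substituting into each constraint:
  (1) 2(2) + 15 = 19 ✓
  (2) -15 = 5 × -3, remainder 0 ✓
  (3) -15 < -2 ✓
  (4) 2 < 5 ✓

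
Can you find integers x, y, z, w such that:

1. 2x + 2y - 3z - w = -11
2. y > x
Yes

Take x = -1, y = 0, z = 3, w = 0. Substituting into each constraint:
  (1) 2(-1) + 2(0) - 3(3) + 0 = -11 ✓
  (2) 0 > -1 ✓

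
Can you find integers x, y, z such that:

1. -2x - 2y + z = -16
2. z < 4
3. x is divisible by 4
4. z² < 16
Yes

Take x = 0, y = 8, z = 0. Substituting into each constraint:
  (1) -2(0) - 2(8) + 0 = -16 ✓
  (2) 0 < 4 ✓
  (3) 0 = 4 × 0, remainder 0 ✓
  (4) z² = (0)² = 0, and 0 < 16 ✓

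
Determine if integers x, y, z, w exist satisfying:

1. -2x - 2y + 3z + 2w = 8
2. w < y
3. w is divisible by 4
Yes

Take x = -5, y = 1, z = 0, w = 0. Substituting into each constraint:
  (1) -2(-5) - 2(1) + 3(0) + 2(0) = 8 ✓
  (2) 0 < 1 ✓
  (3) 0 = 4 × 0, remainder 0 ✓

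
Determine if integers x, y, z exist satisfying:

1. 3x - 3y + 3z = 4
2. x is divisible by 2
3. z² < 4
No

Even the single constraint (3x - 3y + 3z = 4) is infeasible over the integers.

  - 3x - 3y + 3z = 4: every term on the left is divisible by 3, so the LHS ≡ 0 (mod 3), but the RHS 4 is not — no integer solution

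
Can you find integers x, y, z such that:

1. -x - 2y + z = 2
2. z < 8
Yes

Take x = 0, y = 0, z = 2. Substituting into each constraint:
  (1) 0 - 2(0) + 2 = 2 ✓
  (2) 2 < 8 ✓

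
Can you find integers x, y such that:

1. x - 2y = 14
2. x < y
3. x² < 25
No

The full constraint system is jointly infeasible over the integers. Each constraint and what it forces:

  - x - 2y = 14: is a linear equation tying the variables together
  - x < y: bounds one variable relative to another variable
  - x² < 25: restricts x to |x| ≤ 4

Propagating the comparison: y > x and x ≥ -4 give y ≥ -3. Range argument: with x ∈ [-4, 4], y ∈ [-3, ∞], the left side of the equation is at most 10, but the right side is 14 > 10. No integer solution exists.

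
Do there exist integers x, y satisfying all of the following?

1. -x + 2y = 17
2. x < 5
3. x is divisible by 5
Yes

Take x = -25, y = -4. Substituting into each constraint:
  (1) 25 + 2(-4) = 17 ✓
  (2) -25 < 5 ✓
  (3) -25 = 5 × -5, remainder 0 ✓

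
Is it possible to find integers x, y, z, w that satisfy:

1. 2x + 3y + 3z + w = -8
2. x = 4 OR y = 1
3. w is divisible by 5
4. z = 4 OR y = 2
Yes

Take x = 4, y = 2, z = -4, w = -10. Substituting into each constraint:
  (1) 2(4) + 3(2) + 3(-4) + (-10) = -8 ✓
  (2) x = 4, target 4 ✓ (first branch holds)
  (3) -10 = 5 × -2, remainder 0 ✓
  (4) y = 2, target 2 ✓ (second branch holds)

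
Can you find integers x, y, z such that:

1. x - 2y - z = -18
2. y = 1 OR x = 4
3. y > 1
Yes

Take x = 4, y = 2, z = 18. Substituting into each constraint:
  (1) 4 - 2(2) + (-18) = -18 ✓
  (2) x = 4, target 4 ✓ (second branch holds)
  (3) 2 > 1 ✓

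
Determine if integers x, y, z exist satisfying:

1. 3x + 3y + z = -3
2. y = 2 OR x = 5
Yes

Take x = 5, y = 0, z = -18. Substituting into each constraint:
  (1) 3(5) + 3(0) + (-18) = -3 ✓
  (2) x = 5, target 5 ✓ (second branch holds)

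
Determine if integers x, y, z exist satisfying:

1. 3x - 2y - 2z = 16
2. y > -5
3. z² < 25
Yes

Take x = 6, y = 1, z = 0. Substituting into each constraint:
  (1) 3(6) - 2(1) - 2(0) = 16 ✓
  (2) 1 > -5 ✓
  (3) z² = (0)² = 0, and 0 < 25 ✓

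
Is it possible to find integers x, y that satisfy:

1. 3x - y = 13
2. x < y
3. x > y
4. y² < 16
No

A contradictory subset is {x < y, x > y}. No integer assignment can satisfy these jointly:

  - x < y: bounds one variable relative to another variable
  - x > y: bounds one variable relative to another variable

Direct contradiction: y > x and x > y cannot both hold.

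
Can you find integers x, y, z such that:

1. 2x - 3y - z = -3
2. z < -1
Yes

Take x = -3, y = 0, z = -3. Substituting into each constraint:
  (1) 2(-3) - 3(0) + 3 = -3 ✓
  (2) -3 < -1 ✓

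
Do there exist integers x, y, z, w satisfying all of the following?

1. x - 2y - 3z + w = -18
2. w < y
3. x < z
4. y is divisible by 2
Yes

Take x = -1, y = 0, z = 0, w = -17. Substituting into each constraint:
  (1) (-1) - 2(0) - 3(0) + (-17) = -18 ✓
  (2) -17 < 0 ✓
  (3) -1 < 0 ✓
  (4) 0 = 2 × 0, remainder 0 ✓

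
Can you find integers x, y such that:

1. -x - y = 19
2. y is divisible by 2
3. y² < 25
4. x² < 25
No

A contradictory subset is {-x - y = 19, y² < 25, x² < 25}. No integer assignment can satisfy these jointly:

  - -x - y = 19: is a linear equation tying the variables together
  - y² < 25: restricts y to |y| ≤ 4
  - x² < 25: restricts x to |x| ≤ 4

Range argument: with x ∈ [-4, 4], y ∈ [-4, 4], the left side of the equation is at most 8, but the right side is 19 > 8. No integer solution exists.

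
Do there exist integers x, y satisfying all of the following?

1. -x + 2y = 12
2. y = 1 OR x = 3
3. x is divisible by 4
No

The full constraint system is jointly infeasible over the integers. Each constraint and what it forces:

  - -x + 2y = 12: is a linear equation tying the variables together
  - y = 1 OR x = 3: forces a choice: either y = 1 or x = 3
  - x is divisible by 4: restricts x to multiples of 4

Split on the disjunction (y = 1 OR x = 3):
  • If y = 1: with y = 1, writing x = 4x', every remaining term of the linear equation is divisible by 4, so the left side is ≡ 0 (mod 4); but the right side 10 ≡ 2 (mod 4). No integers can satisfy it.
  • If x = 3: this contradicts the divisibility constraint — 3 is not a multiple of 4.
Both branches are infeasible, so the system has no integer solution.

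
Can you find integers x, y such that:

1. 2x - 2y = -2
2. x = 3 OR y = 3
Yes

Take x = 2, y = 3. Substituting into each constraint:
  (1) 2(2) - 2(3) = -2 ✓
  (2) y = 3, target 3 ✓ (second branch holds)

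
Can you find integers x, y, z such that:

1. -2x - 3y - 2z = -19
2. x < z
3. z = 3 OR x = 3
Yes

Take x = 2, y = 3, z = 3. Substituting into each constraint:
  (1) -2(2) - 3(3) - 2(3) = -19 ✓
  (2) 2 < 3 ✓
  (3) z = 3, target 3 ✓ (first branch holds)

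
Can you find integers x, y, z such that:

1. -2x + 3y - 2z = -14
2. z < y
Yes

Take x = 8, y = 0, z = -1. Substituting into each constraint:
  (1) -2(8) + 3(0) - 2(-1) = -14 ✓
  (2) -1 < 0 ✓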